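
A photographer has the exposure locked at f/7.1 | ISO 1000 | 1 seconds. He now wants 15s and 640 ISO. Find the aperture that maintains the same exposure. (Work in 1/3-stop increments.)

f/22

Shutter speed: 1 → 1.3 → 1.6 → 2 → 2.5 → 3.2 → 4 → 5 → 6 → 8 → 10 → 13 → 15 — 4 stops slower (brighter).
ISO: 1000 → 800 → 640 — 2/3 stop dropped (darker).
Net change so far: 3 1/3 stops brighter. Offset with the aperture: f/7.1 → f/8 → f/9 → f/10 → f/11 → f/13 → f/14 → f/16 → f/18 → f/20 → f/22.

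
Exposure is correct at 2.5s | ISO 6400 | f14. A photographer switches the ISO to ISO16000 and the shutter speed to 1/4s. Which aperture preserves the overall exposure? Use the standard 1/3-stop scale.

ISO: 6400 → 8000 → 10000 → 12800 → 16000 — 1 1/3 stops higher (brighter).
Shutter speed: 2.5 → 2 → 1.6 → 1.3 → 1 → 0.8 → 0.6 → 0.5 → 0.4 → 0.3 → 1/4 — 3 1/3 stops shorter (darker).
Net change so far: 2 stops darker. Offset with the aperture: f/14 → f/13 → f/11 → f/10 → f/9 → f/8 → f/7.1.

f/7.1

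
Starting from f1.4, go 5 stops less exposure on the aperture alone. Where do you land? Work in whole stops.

f/8

Aperture: f/1.4 → f/2 → f/2.8 → f/4 → f/5.6 → f/8 — 5 stops stopped down (darker).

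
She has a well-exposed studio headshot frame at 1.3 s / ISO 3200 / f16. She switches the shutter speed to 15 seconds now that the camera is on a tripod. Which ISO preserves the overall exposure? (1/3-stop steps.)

ISO 250

Shutter speed: 1.3 → 1.6 → 2 → 2.5 → 3.2 → 4 → 5 → 6 → 8 → 10 → 13 → 15 — 3 2/3 stops longer (brighter).
Need 3 2/3 stops darker from the ISO: 3200 → 2500 → 2000 → 1600 → 1250 → 1000 → 800 → 640 → 500 → 400 → 320 → 250.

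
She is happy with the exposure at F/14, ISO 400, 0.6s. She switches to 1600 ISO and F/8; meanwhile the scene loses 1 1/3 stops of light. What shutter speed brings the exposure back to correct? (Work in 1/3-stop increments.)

1/8s

Scene light: 1 1/3 stops darker.
ISO: 400 → 500 → 640 → 800 → 1000 → 1250 → 1600 — 2 stops raised (brighter).
Aperture: f/14 → f/13 → f/11 → f/10 → f/9 → f/8 — 1 2/3 stops wider (brighter).
Net so far: 2 1/3 stops brighter. Shutter speed: 0.6 → 0.5 → 0.4 → 0.3 → 1/4 → 1/5 → 1/6 → 1/8.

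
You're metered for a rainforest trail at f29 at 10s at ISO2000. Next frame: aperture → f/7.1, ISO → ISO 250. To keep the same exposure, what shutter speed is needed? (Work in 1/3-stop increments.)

5 s

Aperture: f/29 → f/25 → f/22 → f/20 → f/18 → f/16 → f/14 → f/13 → f/11 → f/10 → f/9 → f/8 → f/7.1 — 4 stops larger aperture (brighter).
ISO: 2000 → 1600 → 1250 → 1000 → 800 → 640 → 500 → 400 → 320 → 250 — 3 stops dropped (darker).
Net change so far: 1 stop brighter. Offset with the shutter speed: 10 → 8 → 6 → 5.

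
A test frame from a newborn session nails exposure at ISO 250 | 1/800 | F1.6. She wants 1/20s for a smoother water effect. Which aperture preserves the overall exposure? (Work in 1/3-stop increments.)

Shutter speed: 1/800 → 1/640 → 1/500 → 1/400 → 1/320 → 1/250 → 1/200 → 1/160 → 1/125 → 1/100 → 1/80 → 1/60 → 1/50 → 1/40 → 1/30 → 1/25 → 1/20 — 5 1/3 stops slower (brighter).
Need 5 1/3 stops darker from the aperture: f/1.6 → f/1.8 → f/2 → f/2.2 → f/2.5 → f/2.8 → f/3.2 → f/3.5 → f/4 → f/4.5 → f/5 → f/5.6 → f/6.3 → f/7.1 → f/8 → f/9 → f/10.

f/10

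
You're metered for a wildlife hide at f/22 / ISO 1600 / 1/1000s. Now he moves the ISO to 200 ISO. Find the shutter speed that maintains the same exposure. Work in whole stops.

ISO: 1600 → 800 → 400 → 200 — 3 stops lower (darker).
Need 3 stops brighter from the shutter speed: 1/1000 → 1/500 → 1/250 → 1/125.

1/125s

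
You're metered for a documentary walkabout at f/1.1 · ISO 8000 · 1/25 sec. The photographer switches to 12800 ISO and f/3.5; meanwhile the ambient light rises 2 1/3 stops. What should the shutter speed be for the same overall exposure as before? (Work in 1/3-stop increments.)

1/20s

Scene light: 2 1/3 stops brighter.
ISO: 8000 → 10000 → 12800 — 2/3 stop higher (brighter).
Aperture: f/1.1 → f/1.2 → f/1.4 → f/1.6 → f/1.8 → f/2 → f/2.2 → f/2.5 → f/2.8 → f/3.2 → f/3.5 — 3 1/3 stops narrower (darker).
Net so far: 1/3 stop darker. Shutter speed: 1/25 → 1/20.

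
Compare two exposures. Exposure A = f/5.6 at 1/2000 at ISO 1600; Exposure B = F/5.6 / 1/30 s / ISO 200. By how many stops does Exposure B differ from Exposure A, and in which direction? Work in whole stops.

3 stops brighter

Aperture: unchanged.
Shutter speed: 1/2000 → 1/1000 → 1/500 → 1/250 → 1/125 → 1/60 → 1/30 — 6 stops longer (brighter).
ISO: 1600 → 800 → 400 → 200 — 3 stops lower (darker).
Net: +6 −3 = +3 stops.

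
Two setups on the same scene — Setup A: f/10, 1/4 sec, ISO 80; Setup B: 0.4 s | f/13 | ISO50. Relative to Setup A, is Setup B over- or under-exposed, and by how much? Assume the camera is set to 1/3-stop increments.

2/3 stop darker

Aperture: f/10 → f/11 → f/13 — 2/3 stop stopped down (darker).
Shutter speed: 1/4 → 0.3 → 0.4 — 2/3 stop slower (brighter).
ISO: 80 → 64 → 50 — 2/3 stop dropped (darker).
Net: −2/3 +2/3 −2/3 = −2/3 stops.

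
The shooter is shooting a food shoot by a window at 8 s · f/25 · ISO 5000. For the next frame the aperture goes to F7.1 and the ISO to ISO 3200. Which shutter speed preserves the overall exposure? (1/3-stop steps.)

1 s

Aperture: f/25 → f/22 → f/20 → f/18 → f/16 → f/14 → f/13 → f/11 → f/10 → f/9 → f/8 → f/7.1 — 3 2/3 stops larger aperture (brighter).
ISO: 5000 → 4000 → 3200 — 2/3 stop lower (darker).
Net change so far: 3 stops brighter. Offset with the shutter speed: 8 → 6 → 5 → 4 → 3.2 → 2.5 → 2 → 1.6 → 1.3 → 1.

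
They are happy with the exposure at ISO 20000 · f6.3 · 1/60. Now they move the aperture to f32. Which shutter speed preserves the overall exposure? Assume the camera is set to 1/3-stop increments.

0.4 s

Aperture: f/6.3 → f/7.1 → f/8 → f/9 → f/10 → f/11 → f/13 → f/14 → f/16 → f/18 → f/20 → f/22 → f/25 → f/29 → f/32 — 4 2/3 stops stopped down (darker).
Need 4 2/3 stops brighter from the shutter speed: 1/60 → 1/50 → 1/40 → 1/30 → 1/25 → 1/20 → 1/15 → 1/13 → 1/10 → 1/8 → 1/6 → 1/5 → 1/4 → 0.3 → 0.4.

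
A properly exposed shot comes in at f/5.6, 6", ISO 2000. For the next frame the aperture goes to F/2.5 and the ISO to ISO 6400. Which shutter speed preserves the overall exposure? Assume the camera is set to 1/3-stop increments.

Aperture: f/5.6 → f/5 → f/4.5 → f/4 → f/3.5 → f/3.2 → f/2.8 → f/2.5 — 2 1/3 stops opened up (brighter).
ISO: 2000 → 2500 → 3200 → 4000 → 5000 → 6400 — 1 2/3 stops raised (brighter).
Net change so far: 4 stops brighter. Offset with the shutter speed: 6 → 5 → 4 → 3.2 → 2.5 → 2 → 1.6 → 1.3 → 1 → 0.8 → 0.6 → 0.5 → 0.4.

0.4 s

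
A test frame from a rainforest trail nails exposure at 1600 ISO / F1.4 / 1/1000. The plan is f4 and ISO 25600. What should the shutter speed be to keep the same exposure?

Aperture: f/1.4 → f/2 → f/2.8 → f/4 — 3 stops narrower (darker).
ISO: 1600 → 3200 → 6400 → 12800 → 25600 — 4 stops raised (brighter).
Net change so far: 1 stop brighter. Offset with the shutter speed: 1/1000 → 1/2000.

1/2000s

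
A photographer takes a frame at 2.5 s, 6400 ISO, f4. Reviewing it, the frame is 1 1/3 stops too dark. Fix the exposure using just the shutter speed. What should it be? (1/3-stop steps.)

Underexposed by 1 1/3 stops → need 1 1/3 stops brighter.
Shutter speed: 2.5 → 3.2 → 4 → 5 → 6.

6 s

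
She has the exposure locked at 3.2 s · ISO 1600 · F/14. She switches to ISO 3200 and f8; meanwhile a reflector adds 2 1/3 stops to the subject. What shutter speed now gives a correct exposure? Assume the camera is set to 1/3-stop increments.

1/10s

Scene light: 2 1/3 stops brighter.
ISO: 1600 → 2000 → 2500 → 3200 — 1 stop raised (brighter).
Aperture: f/14 → f/13 → f/11 → f/10 → f/9 → f/8 — 1 2/3 stops opened up (brighter).
Net so far: 5 stops brighter. Shutter speed: 3.2 → 2.5 → 2 → 1.6 → 1.3 → 1 → 0.8 → 0.6 → 0.5 → 0.4 → 0.3 → 1/4 → 1/5 → 1/6 → 1/8 → 1/10.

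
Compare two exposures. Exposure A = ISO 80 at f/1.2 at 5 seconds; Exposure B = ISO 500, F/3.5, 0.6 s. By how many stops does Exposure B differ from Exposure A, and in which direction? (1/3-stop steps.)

3 1/3 stops darker

Aperture: f/1.2 → f/1.4 → f/1.6 → f/1.8 → f/2 → f/2.2 → f/2.5 → f/2.8 → f/3.2 → f/3.5 — 3 stops narrower (darker).
Shutter speed: 5 → 4 → 3.2 → 2.5 → 2 → 1.6 → 1.3 → 1 → 0.8 → 0.6 — 3 stops shorter (darker).
ISO: 80 → 100 → 125 → 160 → 200 → 250 → 320 → 400 → 500 — 2 2/3 stops raised (brighter).
Net: −3 −3 +2 2/3 = −3 1/3 stops.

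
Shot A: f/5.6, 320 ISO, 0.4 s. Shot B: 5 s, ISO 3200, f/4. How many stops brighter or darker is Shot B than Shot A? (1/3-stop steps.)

Aperture: f/5.6 → f/5 → f/4.5 → f/4 — 1 stop larger aperture (brighter).
Shutter speed: 0.4 → 0.5 → 0.6 → 0.8 → 1 → 1.3 → 1.6 → 2 → 2.5 → 3.2 → 4 → 5 — 3 2/3 stops slower (brighter).
ISO: 320 → 400 → 500 → 640 → 800 → 1000 → 1250 → 1600 → 2000 → 2500 → 3200 — 3 1/3 stops raised (brighter).
Net: +1 +3 2/3 +3 1/3 = +8 stops.

8 stops brighter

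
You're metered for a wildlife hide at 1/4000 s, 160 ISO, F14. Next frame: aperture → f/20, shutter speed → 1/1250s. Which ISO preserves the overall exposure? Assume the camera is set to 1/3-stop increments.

ISO 100

Aperture: f/14 → f/16 → f/18 → f/20 — 1 stop narrower (darker).
Shutter speed: 1/4000 → 1/3200 → 1/2500 → 1/2000 → 1/1600 → 1/1250 — 1 2/3 stops longer (brighter).
Net change so far: 2/3 stop brighter. Offset with the ISO: 160 → 125 → 100.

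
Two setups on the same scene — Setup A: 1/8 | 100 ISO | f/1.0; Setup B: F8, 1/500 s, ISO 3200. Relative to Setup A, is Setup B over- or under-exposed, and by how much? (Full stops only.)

7 stops darker

Aperture: f/1.0 → f/1.4 → f/2 → f/2.8 → f/4 → f/5.6 → f/8 — 6 stops stopped down (darker).
Shutter speed: 1/8 → 1/15 → 1/30 → 1/60 → 1/125 → 1/250 → 1/500 — 6 stops faster (darker).
ISO: 100 → 200 → 400 → 800 → 1600 → 3200 — 5 stops higher (brighter).
Net: −6 −6 +5 = −7 stops.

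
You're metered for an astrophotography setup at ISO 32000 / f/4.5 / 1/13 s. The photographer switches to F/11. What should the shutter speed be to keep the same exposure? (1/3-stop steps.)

0.5 s

Aperture: f/4.5 → f/5 → f/5.6 → f/6.3 → f/7.1 → f/8 → f/9 → f/10 → f/11 — 2 2/3 stops narrower (darker).
Need 2 2/3 stops brighter from the shutter speed: 1/13 → 1/10 → 1/8 → 1/6 → 1/5 → 1/4 → 0.3 → 0.4 → 0.5.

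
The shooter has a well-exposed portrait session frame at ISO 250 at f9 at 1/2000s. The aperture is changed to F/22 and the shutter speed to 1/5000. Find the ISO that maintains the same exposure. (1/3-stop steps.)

Aperture: f/9 → f/10 → f/11 → f/13 → f/14 → f/16 → f/18 → f/20 → f/22 — 2 2/3 stops stopped down (darker).
Shutter speed: 1/2000 → 1/2500 → 1/3200 → 1/4000 → 1/5000 — 1 1/3 stops shorter (darker).
Net change so far: 4 stops darker. Offset with the ISO: 250 → 320 → 400 → 500 → 640 → 800 → 1000 → 1250 → 1600 → 2000 → 2500 → 3200 → 4000.

ISO 4000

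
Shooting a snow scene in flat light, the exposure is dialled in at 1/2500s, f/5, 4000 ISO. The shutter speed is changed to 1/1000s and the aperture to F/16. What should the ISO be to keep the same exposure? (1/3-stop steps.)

Shutter speed: 1/2500 → 1/2000 → 1/1600 → 1/1250 → 1/1000 — 1 1/3 stops longer (brighter).
Aperture: f/5 → f/5.6 → f/6.3 → f/7.1 → f/8 → f/9 → f/10 → f/11 → f/13 → f/14 → f/16 — 3 1/3 stops stopped down (darker).
Net change so far: 2 stops darker. Offset with the ISO: 4000 → 5000 → 6400 → 8000 → 10000 → 12800 → 16000.

ISO 16000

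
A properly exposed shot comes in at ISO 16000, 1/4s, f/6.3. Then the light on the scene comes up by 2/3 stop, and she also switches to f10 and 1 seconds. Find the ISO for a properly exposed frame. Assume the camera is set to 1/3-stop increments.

Scene light: 2/3 stop brighter.
Aperture: f/6.3 → f/7.1 → f/8 → f/9 → f/10 — 1 1/3 stops smaller aperture (darker).
Shutter speed: 1/4 → 0.3 → 0.4 → 0.5 → 0.6 → 0.8 → 1 — 2 stops longer (brighter).
Net so far: 1 1/3 stops brighter. ISO: 16000 → 12800 → 10000 → 8000 → 6400.

ISO 6400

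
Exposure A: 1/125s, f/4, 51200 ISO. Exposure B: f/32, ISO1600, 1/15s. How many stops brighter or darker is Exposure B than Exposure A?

Aperture: f/4 → f/5.6 → f/8 → f/11 → f/16 → f/22 → f/32 — 6 stops stopped down (darker).
Shutter speed: 1/125 → 1/60 → 1/30 → 1/15 — 3 stops slower (brighter).
ISO: 51200 → 25600 → 12800 → 6400 → 3200 → 1600 — 5 stops lower (darker).
Net: −6 +3 −5 = −8 stops.

8 stops darker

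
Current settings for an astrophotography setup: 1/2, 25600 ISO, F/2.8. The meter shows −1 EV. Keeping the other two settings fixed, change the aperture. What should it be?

f/2

Underexposed by 1 stop → need 1 stop brighter.
Aperture: f/2.8 → f/2.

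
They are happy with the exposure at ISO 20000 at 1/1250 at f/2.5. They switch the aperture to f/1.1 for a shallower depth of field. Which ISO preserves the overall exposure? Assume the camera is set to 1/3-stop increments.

ISO 4000

Aperture: f/2.5 → f/2.2 → f/2 → f/1.8 → f/1.6 → f/1.4 → f/1.2 → f/1.1 — 2 1/3 stops larger aperture (brighter).
Need 2 1/3 stops darker from the ISO: 20000 → 16000 → 12800 → 10000 → 8000 → 6400 → 5000 → 4000.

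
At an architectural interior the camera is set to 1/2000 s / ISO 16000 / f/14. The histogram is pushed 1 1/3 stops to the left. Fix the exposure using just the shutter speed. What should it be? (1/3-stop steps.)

Underexposed by 1 1/3 stops → need 1 1/3 stops brighter.
Shutter speed: 1/2000 → 1/1600 → 1/1250 → 1/1000 → 1/800.

1/800s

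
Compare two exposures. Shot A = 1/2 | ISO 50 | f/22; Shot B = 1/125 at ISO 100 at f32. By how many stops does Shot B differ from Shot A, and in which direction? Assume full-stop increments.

Aperture: f/22 → f/32 — 1 stop stopped down (darker).
Shutter speed: 1/2 → 1/4 → 1/8 → 1/15 → 1/30 → 1/60 → 1/125 — 6 stops shorter (darker).
ISO: 50 → 100 — 1 stop higher (brighter).
Net: −1 −6 +1 = −6 stops.

6 stops darker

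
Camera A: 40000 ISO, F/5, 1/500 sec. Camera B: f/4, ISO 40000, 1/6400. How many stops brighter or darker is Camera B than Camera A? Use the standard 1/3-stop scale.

Aperture: f/5 → f/4.5 → f/4 — 2/3 stop larger aperture (brighter).
Shutter speed: 1/500 → 1/640 → 1/800 → 1/1000 → 1/1250 → 1/1600 → 1/2000 → 1/2500 → 1/3200 → 1/4000 → 1/5000 → 1/6400 — 3 2/3 stops shorter (darker).
ISO: unchanged.
Net: +2/3 −3 2/3 = −3 stops.

3 stops darker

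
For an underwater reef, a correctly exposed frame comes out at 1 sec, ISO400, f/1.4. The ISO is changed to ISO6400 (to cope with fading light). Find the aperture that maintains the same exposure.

f/5.6

ISO: 400 → 800 → 1600 → 3200 → 6400 — 4 stops raised (brighter).
Need 4 stops darker from the aperture: f/1.4 → f/2 → f/2.8 → f/4 → f/5.6.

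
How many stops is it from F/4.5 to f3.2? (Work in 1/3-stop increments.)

f/4.5 → f/4 → f/3.5 → f/3.2 — count the steps: 3 third-stops = 1 stop.

1 stop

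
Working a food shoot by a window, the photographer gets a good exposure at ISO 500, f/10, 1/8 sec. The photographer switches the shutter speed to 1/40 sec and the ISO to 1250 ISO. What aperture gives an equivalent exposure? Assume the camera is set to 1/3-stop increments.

f/7.1

Shutter speed: 1/8 → 1/10 → 1/13 → 1/15 → 1/20 → 1/25 → 1/30 → 1/40 — 2 1/3 stops faster (darker).
ISO: 500 → 640 → 800 → 1000 → 1250 — 1 1/3 stops higher (brighter).
Net change so far: 1 stop darker. Offset with the aperture: f/10 → f/9 → f/8 → f/7.1.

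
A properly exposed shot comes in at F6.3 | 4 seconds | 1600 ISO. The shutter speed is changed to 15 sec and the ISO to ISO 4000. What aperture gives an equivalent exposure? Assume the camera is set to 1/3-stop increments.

f/20

Shutter speed: 4 → 5 → 6 → 8 → 10 → 13 → 15 — 2 stops longer (brighter).
ISO: 1600 → 2000 → 2500 → 3200 → 4000 — 1 1/3 stops higher (brighter).
Net change so far: 3 1/3 stops brighter. Offset with the aperture: f/6.3 → f/7.1 → f/8 → f/9 → f/10 → f/11 → f/13 → f/14 → f/16 → f/18 → f/20.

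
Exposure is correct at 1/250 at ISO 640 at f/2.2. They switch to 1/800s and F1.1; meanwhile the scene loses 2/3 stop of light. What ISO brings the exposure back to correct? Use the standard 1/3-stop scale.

ISO 800

Scene light: 2/3 stop darker.
Shutter speed: 1/250 → 1/320 → 1/400 → 1/500 → 1/640 → 1/800 — 1 2/3 stops faster (darker).
Aperture: f/2.2 → f/2 → f/1.8 → f/1.6 → f/1.4 → f/1.2 → f/1.1 — 2 stops wider (brighter).
Net so far: 1/3 stop darker. ISO: 640 → 800.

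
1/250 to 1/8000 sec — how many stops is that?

1/250 → 1/500 → 1/1000 → 1/2000 → 1/4000 → 1/8000 — count the steps: 5 stops.

5 stops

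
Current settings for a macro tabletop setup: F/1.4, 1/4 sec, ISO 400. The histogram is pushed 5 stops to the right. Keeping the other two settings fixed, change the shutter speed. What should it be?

Overexposed by 5 stops → need 5 stops darker.
Shutter speed: 1/4 → 1/8 → 1/15 → 1/30 → 1/60 → 1/125.

1/125s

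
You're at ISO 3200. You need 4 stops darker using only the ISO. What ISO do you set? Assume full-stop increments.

ISO: 3200 → 1600 → 800 → 400 → 200 — 4 stops lower (darker).

ISO 200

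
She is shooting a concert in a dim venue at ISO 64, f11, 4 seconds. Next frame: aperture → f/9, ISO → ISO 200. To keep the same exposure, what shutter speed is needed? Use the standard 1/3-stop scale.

0.8 s

Aperture: f/11 → f/10 → f/9 — 2/3 stop opened up (brighter).
ISO: 64 → 80 → 100 → 125 → 160 → 200 — 1 2/3 stops higher (brighter).
Net change so far: 2 1/3 stops brighter. Offset with the shutter speed: 4 → 3.2 → 2.5 → 2 → 1.6 → 1.3 → 1 → 0.8.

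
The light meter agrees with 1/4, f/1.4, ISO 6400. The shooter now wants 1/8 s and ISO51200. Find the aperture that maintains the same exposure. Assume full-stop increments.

Shutter speed: 1/4 → 1/8 — 1 stop shorter (darker).
ISO: 6400 → 12800 → 25600 → 51200 — 3 stops higher (brighter).
Net change so far: 2 stops brighter. Offset with the aperture: f/1.4 → f/2 → f/2.8.

f/2.8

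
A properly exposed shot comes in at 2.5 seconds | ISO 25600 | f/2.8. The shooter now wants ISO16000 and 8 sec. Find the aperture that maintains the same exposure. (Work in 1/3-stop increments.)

ISO: 25600 → 20000 → 16000 — 2/3 stop lower (darker).
Shutter speed: 2.5 → 3.2 → 4 → 5 → 6 → 8 — 1 2/3 stops slower (brighter).
Net change so far: 1 stop brighter. Offset with the aperture: f/2.8 → f/3.2 → f/3.5 → f/4.

f/4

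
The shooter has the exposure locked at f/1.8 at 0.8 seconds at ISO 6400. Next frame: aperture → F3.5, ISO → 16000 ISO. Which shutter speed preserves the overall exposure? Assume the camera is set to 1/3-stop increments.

1.3 s

Aperture: f/1.8 → f/2 → f/2.2 → f/2.5 → f/2.8 → f/3.2 → f/3.5 — 2 stops narrower (darker).
ISO: 6400 → 8000 → 10000 → 12800 → 16000 — 1 1/3 stops raised (brighter).
Net change so far: 2/3 stop darker. Offset with the shutter speed: 0.8 → 1 → 1.3.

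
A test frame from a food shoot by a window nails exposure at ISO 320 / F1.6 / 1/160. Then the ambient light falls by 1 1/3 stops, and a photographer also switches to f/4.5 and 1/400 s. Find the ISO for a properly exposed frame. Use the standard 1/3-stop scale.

ISO 16000

Scene light: 1 1/3 stops darker.
Aperture: f/1.6 → f/1.8 → f/2 → f/2.2 → f/2.5 → f/2.8 → f/3.2 → f/3.5 → f/4 → f/4.5 — 3 stops stopped down (darker).
Shutter speed: 1/160 → 1/200 → 1/250 → 1/320 → 1/400 — 1 1/3 stops shorter (darker).
Net so far: 5 2/3 stops darker. ISO: 320 → 400 → 500 → 640 → 800 → 1000 → 1250 → 1600 → 2000 → 2500 → 3200 → 4000 → 5000 → 6400 → 8000 → 10000 → 12800 → 16000.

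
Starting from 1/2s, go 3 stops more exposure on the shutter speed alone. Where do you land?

Shutter speed: 1/2 → 1 → 2 → 4 — 3 stops slower (brighter).

4 s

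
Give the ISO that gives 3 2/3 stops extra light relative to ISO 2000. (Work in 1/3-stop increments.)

ISO: 2000 → 2500 → 3200 → 4000 → 5000 → 6400 → 8000 → 10000 → 12800 → 16000 → 20000 → 25600 — 3 2/3 stops raised (brighter).

ISO 25600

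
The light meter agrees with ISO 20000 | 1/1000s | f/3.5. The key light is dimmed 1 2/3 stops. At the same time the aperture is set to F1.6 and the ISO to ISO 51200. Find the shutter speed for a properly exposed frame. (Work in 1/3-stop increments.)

Scene light: 1 2/3 stops darker.
Aperture: f/3.5 → f/3.2 → f/2.8 → f/2.5 → f/2.2 → f/2 → f/1.8 → f/1.6 — 2 1/3 stops larger aperture (brighter).
ISO: 20000 → 25600 → 32000 → 40000 → 51200 — 1 1/3 stops higher (brighter).
Net so far: 2 stops brighter. Shutter speed: 1/1000 → 1/1250 → 1/1600 → 1/2000 → 1/2500 → 1/3200 → 1/4000.

1/4000s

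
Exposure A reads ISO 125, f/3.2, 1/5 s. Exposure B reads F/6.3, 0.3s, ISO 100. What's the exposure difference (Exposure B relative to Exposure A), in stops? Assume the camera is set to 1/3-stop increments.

Aperture: f/3.2 → f/3.5 → f/4 → f/4.5 → f/5 → f/5.6 → f/6.3 — 2 stops stopped down (darker).
Shutter speed: 1/5 → 1/4 → 0.3 — 2/3 stop longer (brighter).
ISO: 125 → 100 — 1/3 stop dropped (darker).
Net: −2 +2/3 −1/3 = −1 2/3 stops.

1 2/3 stops darker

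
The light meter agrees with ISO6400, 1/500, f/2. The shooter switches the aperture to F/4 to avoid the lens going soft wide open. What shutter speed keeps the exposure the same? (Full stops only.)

1/125s

Aperture: f/2 → f/2.8 → f/4 — 2 stops stopped down (darker).
Need 2 stops brighter from the shutter speed: 1/500 → 1/250 → 1/125.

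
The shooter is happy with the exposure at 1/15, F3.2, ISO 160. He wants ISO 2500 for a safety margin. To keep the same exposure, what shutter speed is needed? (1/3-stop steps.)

1/250s

ISO: 160 → 200 → 250 → 320 → 400 → 500 → 640 → 800 → 1000 → 1250 → 1600 → 2000 → 2500 — 4 stops higher (brighter).
Need 4 stops darker from the shutter speed: 1/15 → 1/20 → 1/25 → 1/30 → 1/40 → 1/50 → 1/60 → 1/80 → 1/100 → 1/125 → 1/160 → 1/200 → 1/250.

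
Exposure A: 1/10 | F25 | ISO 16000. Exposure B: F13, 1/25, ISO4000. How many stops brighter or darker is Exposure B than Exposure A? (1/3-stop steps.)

1 1/3 stops darker

Aperture: f/25 → f/22 → f/20 → f/18 → f/16 → f/14 → f/13 — 2 stops larger aperture (brighter).
Shutter speed: 1/10 → 1/13 → 1/15 → 1/20 → 1/25 — 1 1/3 stops faster (darker).
ISO: 16000 → 12800 → 10000 → 8000 → 6400 → 5000 → 4000 — 2 stops lower (darker).
Net: +2 −1 1/3 −2 = −1 1/3 stops.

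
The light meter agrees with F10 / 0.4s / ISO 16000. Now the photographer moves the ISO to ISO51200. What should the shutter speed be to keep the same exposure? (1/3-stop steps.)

ISO: 16000 → 20000 → 25600 → 32000 → 40000 → 51200 — 1 2/3 stops raised (brighter).
Need 1 2/3 stops darker from the shutter speed: 0.4 → 0.3 → 1/4 → 1/5 → 1/6 → 1/8.

1/8s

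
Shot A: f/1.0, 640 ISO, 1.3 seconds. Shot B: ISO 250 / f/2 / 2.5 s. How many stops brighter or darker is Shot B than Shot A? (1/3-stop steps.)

Aperture: f/1.0 → f/1.1 → f/1.2 → f/1.4 → f/1.6 → f/1.8 → f/2 — 2 stops narrower (darker).
Shutter speed: 1.3 → 1.6 → 2 → 2.5 — 1 stop longer (brighter).
ISO: 640 → 500 → 400 → 320 → 250 — 1 1/3 stops dropped (darker).
Net: −2 +1 −1 1/3 = −2 1/3 stops.

2 1/3 stops darker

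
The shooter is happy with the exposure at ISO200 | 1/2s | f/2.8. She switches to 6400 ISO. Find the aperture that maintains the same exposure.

f/16

ISO: 200 → 400 → 800 → 1600 → 3200 → 6400 — 5 stops higher (brighter).
Need 5 stops darker from the aperture: f/2.8 → f/4 → f/5.6 → f/8 → f/11 → f/16.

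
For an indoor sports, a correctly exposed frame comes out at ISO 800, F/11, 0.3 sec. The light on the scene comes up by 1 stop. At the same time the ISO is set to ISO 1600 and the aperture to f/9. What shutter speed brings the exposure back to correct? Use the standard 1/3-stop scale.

Scene light: 1 stop brighter.
ISO: 800 → 1000 → 1250 → 1600 — 1 stop raised (brighter).
Aperture: f/11 → f/10 → f/9 — 2/3 stop larger aperture (brighter).
Net so far: 2 2/3 stops brighter. Shutter speed: 0.3 → 1/4 → 1/5 → 1/6 → 1/8 → 1/10 → 1/13 → 1/15 → 1/20.

1/20s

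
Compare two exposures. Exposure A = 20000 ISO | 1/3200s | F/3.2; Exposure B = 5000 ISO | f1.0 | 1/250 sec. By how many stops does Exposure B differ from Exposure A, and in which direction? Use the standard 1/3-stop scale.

5 stops brighter

Aperture: f/3.2 → f/2.8 → f/2.5 → f/2.2 → f/2 → f/1.8 → f/1.6 → f/1.4 → f/1.2 → f/1.1 → f/1.0 — 3 1/3 stops larger aperture (brighter).
Shutter speed: 1/3200 → 1/2500 → 1/2000 → 1/1600 → 1/1250 → 1/1000 → 1/800 → 1/640 → 1/500 → 1/400 → 1/320 → 1/250 — 3 2/3 stops slower (brighter).
ISO: 20000 → 16000 → 12800 → 10000 → 8000 → 6400 → 5000 — 2 stops lower (darker).
Net: +3 1/3 +3 2/3 −2 = +5 stops.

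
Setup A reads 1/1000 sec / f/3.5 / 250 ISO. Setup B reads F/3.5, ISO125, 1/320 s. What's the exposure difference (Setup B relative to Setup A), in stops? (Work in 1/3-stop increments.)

Aperture: unchanged.
Shutter speed: 1/1000 → 1/800 → 1/640 → 1/500 → 1/400 → 1/320 — 1 2/3 stops slower (brighter).
ISO: 250 → 200 → 160 → 125 — 1 stop dropped (darker).
Net: +1 2/3 −1 = +2/3 stops.

2/3 stop brighter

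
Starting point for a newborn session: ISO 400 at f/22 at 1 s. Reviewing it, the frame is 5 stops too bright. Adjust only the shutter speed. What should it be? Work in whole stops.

1/30s

Overexposed by 5 stops → need 5 stops darker.
Shutter speed: 1 → 1/2 → 1/4 → 1/8 → 1/15 → 1/30.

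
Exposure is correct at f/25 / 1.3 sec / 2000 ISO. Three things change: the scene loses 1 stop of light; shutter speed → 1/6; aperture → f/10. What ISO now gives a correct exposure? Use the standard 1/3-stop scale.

Scene light: 1 stop darker.
Shutter speed: 1.3 → 1 → 0.8 → 0.6 → 0.5 → 0.4 → 0.3 → 1/4 → 1/5 → 1/6 — 3 stops shorter (darker).
Aperture: f/25 → f/22 → f/20 → f/18 → f/16 → f/14 → f/13 → f/11 → f/10 — 2 2/3 stops larger aperture (brighter).
Net so far: 1 1/3 stops darker. ISO: 2000 → 2500 → 3200 → 4000 → 5000.

ISO 5000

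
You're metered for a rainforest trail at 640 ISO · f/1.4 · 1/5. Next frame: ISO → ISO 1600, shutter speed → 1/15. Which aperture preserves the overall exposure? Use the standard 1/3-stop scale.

f/1.2

ISO: 640 → 800 → 1000 → 1250 → 1600 — 1 1/3 stops raised (brighter).
Shutter speed: 1/5 → 1/6 → 1/8 → 1/10 → 1/13 → 1/15 — 1 2/3 stops faster (darker).
Net change so far: 1/3 stop darker. Offset with the aperture: f/1.4 → f/1.2.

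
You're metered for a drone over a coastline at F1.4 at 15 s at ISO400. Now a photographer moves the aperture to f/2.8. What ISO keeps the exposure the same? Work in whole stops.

ISO 1600

Aperture: f/1.4 → f/2 → f/2.8 — 2 stops narrower (darker).
Need 2 stops brighter from the ISO: 400 → 800 → 1600.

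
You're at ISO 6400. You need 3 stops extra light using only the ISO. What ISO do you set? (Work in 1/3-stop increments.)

ISO 51200

ISO: 6400 → 8000 → 10000 → 12800 → 16000 → 20000 → 25600 → 32000 → 40000 → 51200 — 3 stops raised (brighter).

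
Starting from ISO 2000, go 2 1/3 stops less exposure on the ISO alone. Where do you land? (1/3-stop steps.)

ISO 400

ISO: 2000 → 1600 → 1250 → 1000 → 800 → 640 → 500 → 400 — 2 1/3 stops lower (darker).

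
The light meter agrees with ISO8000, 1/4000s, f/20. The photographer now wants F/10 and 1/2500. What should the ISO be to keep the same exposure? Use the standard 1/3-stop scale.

Aperture: f/20 → f/18 → f/16 → f/14 → f/13 → f/11 → f/10 — 2 stops wider (brighter).
Shutter speed: 1/4000 → 1/3200 → 1/2500 — 2/3 stop slower (brighter).
Net change so far: 2 2/3 stops brighter. Offset with the ISO: 8000 → 6400 → 5000 → 4000 → 3200 → 2500 → 2000 → 1600 → 1250.

ISO 1250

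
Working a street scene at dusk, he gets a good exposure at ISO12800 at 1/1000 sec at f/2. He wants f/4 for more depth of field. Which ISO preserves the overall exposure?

ISO 51200

Aperture: f/2 → f/2.8 → f/4 — 2 stops narrower (darker).
Need 2 stops brighter from the ISO: 12800 → 25600 → 51200.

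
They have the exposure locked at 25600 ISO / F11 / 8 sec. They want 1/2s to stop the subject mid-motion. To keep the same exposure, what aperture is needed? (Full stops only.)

f/2.8

Shutter speed: 8 → 4 → 2 → 1 → 1/2 — 4 stops shorter (darker).
Need 4 stops brighter from the aperture: f/11 → f/8 → f/5.6 → f/4 → f/2.8.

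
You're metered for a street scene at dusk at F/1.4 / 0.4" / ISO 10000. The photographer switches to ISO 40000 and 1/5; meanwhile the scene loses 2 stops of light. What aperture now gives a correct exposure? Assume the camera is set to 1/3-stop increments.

f/1.0

Scene light: 2 stops darker.
ISO: 10000 → 12800 → 16000 → 20000 → 25600 → 32000 → 40000 — 2 stops higher (brighter).
Shutter speed: 0.4 → 0.3 → 1/4 → 1/5 — 1 stop faster (darker).
Net so far: 1 stop darker. Aperture: f/1.4 → f/1.2 → f/1.1 → f/1.0.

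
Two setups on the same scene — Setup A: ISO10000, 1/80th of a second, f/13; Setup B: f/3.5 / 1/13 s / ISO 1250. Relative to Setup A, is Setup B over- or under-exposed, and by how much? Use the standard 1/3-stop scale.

Aperture: f/13 → f/11 → f/10 → f/9 → f/8 → f/7.1 → f/6.3 → f/5.6 → f/5 → f/4.5 → f/4 → f/3.5 — 3 2/3 stops larger aperture (brighter).
Shutter speed: 1/80 → 1/60 → 1/50 → 1/40 → 1/30 → 1/25 → 1/20 → 1/15 → 1/13 — 2 2/3 stops longer (brighter).
ISO: 10000 → 8000 → 6400 → 5000 → 4000 → 3200 → 2500 → 2000 → 1600 → 1250 — 3 stops lower (darker).
Net: +3 2/3 +2 2/3 −3 = +3 1/3 stops.

3 1/3 stops brighter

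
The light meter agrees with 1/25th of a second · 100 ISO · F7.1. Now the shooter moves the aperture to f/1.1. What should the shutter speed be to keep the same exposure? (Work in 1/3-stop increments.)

1/1000s

Aperture: f/7.1 → f/6.3 → f/5.6 → f/5 → f/4.5 → f/4 → f/3.5 → f/3.2 → f/2.8 → f/2.5 → f/2.2 → f/2 → f/1.8 → f/1.6 → f/1.4 → f/1.2 → f/1.1 — 5 1/3 stops wider (brighter).
Need 5 1/3 stops darker from the shutter speed: 1/25 → 1/30 → 1/40 → 1/50 → 1/60 → 1/80 → 1/100 → 1/125 → 1/160 → 1/200 → 1/250 → 1/320 → 1/400 → 1/500 → 1/640 → 1/800 → 1/1000.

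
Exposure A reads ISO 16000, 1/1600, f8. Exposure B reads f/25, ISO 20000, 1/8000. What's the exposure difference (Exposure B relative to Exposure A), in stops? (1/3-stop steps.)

Aperture: f/8 → f/9 → f/10 → f/11 → f/13 → f/14 → f/16 → f/18 → f/20 → f/22 → f/25 — 3 1/3 stops stopped down (darker).
Shutter speed: 1/1600 → 1/2000 → 1/2500 → 1/3200 → 1/4000 → 1/5000 → 1/6400 → 1/8000 — 2 1/3 stops shorter (darker).
ISO: 16000 → 20000 — 1/3 stop higher (brighter).
Net: −3 1/3 −2 1/3 +1/3 = −5 1/3 stops.

5 1/3 stops darker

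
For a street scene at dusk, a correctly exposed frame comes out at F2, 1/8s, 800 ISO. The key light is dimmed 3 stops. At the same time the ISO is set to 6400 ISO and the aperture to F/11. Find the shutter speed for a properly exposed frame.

4 s

Scene light: 3 stops darker.
ISO: 800 → 1600 → 3200 → 6400 — 3 stops raised (brighter).
Aperture: f/2 → f/2.8 → f/4 → f/5.6 → f/8 → f/11 — 5 stops narrower (darker).
Net so far: 5 stops darker. Shutter speed: 1/8 → 1/4 → 1/2 → 1 → 2 → 4.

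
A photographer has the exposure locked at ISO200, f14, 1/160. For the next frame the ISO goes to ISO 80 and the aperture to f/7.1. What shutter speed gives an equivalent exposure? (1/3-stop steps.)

ISO: 200 → 160 → 125 → 100 → 80 — 1 1/3 stops dropped (darker).
Aperture: f/14 → f/13 → f/11 → f/10 → f/9 → f/8 → f/7.1 — 2 stops wider (brighter).
Net change so far: 2/3 stop brighter. Offset with the shutter speed: 1/160 → 1/200 → 1/250.

1/250s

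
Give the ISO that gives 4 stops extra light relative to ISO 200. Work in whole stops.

ISO: 200 → 400 → 800 → 1600 → 3200 — 4 stops raised (brighter).

ISO 3200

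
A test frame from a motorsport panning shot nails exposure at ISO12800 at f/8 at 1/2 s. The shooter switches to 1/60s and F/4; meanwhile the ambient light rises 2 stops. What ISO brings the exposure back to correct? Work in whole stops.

ISO 25600

Scene light: 2 stops brighter.
Shutter speed: 1/2 → 1/4 → 1/8 → 1/15 → 1/30 → 1/60 — 5 stops shorter (darker).
Aperture: f/8 → f/5.6 → f/4 — 2 stops wider (brighter).
Net so far: 1 stop darker. ISO: 12800 → 25600.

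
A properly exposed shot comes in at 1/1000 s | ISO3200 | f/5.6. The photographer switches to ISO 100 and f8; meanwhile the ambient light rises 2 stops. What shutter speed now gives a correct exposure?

1/60s

Scene light: 2 stops brighter.
ISO: 3200 → 1600 → 800 → 400 → 200 → 100 — 5 stops lower (darker).
Aperture: f/5.6 → f/8 — 1 stop stopped down (darker).
Net so far: 4 stops darker. Shutter speed: 1/1000 → 1/500 → 1/250 → 1/125 → 1/60.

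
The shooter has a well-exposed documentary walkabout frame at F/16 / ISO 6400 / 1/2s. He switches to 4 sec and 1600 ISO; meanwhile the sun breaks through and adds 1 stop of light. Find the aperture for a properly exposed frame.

Scene light: 1 stop brighter.
Shutter speed: 1/2 → 1 → 2 → 4 — 3 stops slower (brighter).
ISO: 6400 → 3200 → 1600 — 2 stops lower (darker).
Net so far: 2 stops brighter. Aperture: f/16 → f/22 → f/32.

f/32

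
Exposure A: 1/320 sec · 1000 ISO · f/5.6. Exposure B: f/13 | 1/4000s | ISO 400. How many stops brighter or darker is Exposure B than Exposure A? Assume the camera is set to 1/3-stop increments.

7 1/3 stops darker

Aperture: f/5.6 → f/6.3 → f/7.1 → f/8 → f/9 → f/10 → f/11 → f/13 — 2 1/3 stops stopped down (darker).
Shutter speed: 1/320 → 1/400 → 1/500 → 1/640 → 1/800 → 1/1000 → 1/1250 → 1/1600 → 1/2000 → 1/2500 → 1/3200 → 1/4000 — 3 2/3 stops shorter (darker).
ISO: 1000 → 800 → 640 → 500 → 400 — 1 1/3 stops dropped (darker).
Net: −2 1/3 −3 2/3 −1 1/3 = −7 1/3 stops.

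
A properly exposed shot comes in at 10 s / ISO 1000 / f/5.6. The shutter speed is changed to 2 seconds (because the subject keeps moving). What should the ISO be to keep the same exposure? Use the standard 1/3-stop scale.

Shutter speed: 10 → 8 → 6 → 5 → 4 → 3.2 → 2.5 → 2 — 2 1/3 stops shorter (darker).
Need 2 1/3 stops brighter from the ISO: 1000 → 1250 → 1600 → 2000 → 2500 → 3200 → 4000 → 5000.

ISO 5000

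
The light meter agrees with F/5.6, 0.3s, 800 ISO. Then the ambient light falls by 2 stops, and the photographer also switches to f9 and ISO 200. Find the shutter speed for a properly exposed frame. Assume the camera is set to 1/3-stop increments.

13 s

Scene light: 2 stops darker.
Aperture: f/5.6 → f/6.3 → f/7.1 → f/8 → f/9 — 1 1/3 stops stopped down (darker).
ISO: 800 → 640 → 500 → 400 → 320 → 250 → 200 — 2 stops dropped (darker).
Net so far: 5 1/3 stops darker. Shutter speed: 0.3 → 0.4 → 0.5 → 0.6 → 0.8 → 1 → 1.3 → 1.6 → 2 → 2.5 → 3.2 → 4 → 5 → 6 → 8 → 10 → 13.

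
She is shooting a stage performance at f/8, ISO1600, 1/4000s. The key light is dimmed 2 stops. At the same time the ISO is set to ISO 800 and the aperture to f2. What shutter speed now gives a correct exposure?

1/8000s

Scene light: 2 stops darker.
ISO: 1600 → 800 — 1 stop lower (darker).
Aperture: f/8 → f/5.6 → f/4 → f/2.8 → f/2 — 4 stops opened up (brighter).
Net so far: 1 stop brighter. Shutter speed: 1/4000 → 1/8000.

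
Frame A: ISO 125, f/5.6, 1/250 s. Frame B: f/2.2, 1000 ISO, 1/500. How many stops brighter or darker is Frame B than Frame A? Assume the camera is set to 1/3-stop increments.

4 2/3 stops brighter

Aperture: f/5.6 → f/5 → f/4.5 → f/4 → f/3.5 → f/3.2 → f/2.8 → f/2.5 → f/2.2 — 2 2/3 stops opened up (brighter).
Shutter speed: 1/250 → 1/320 → 1/400 → 1/500 — 1 stop faster (darker).
ISO: 125 → 160 → 200 → 250 → 320 → 400 → 500 → 640 → 800 → 1000 — 3 stops raised (brighter).
Net: +2 2/3 −1 +3 = +4 2/3 stops.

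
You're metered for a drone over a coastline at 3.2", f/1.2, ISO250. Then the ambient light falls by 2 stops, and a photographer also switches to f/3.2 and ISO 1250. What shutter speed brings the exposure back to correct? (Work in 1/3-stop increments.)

Scene light: 2 stops darker.
Aperture: f/1.2 → f/1.4 → f/1.6 → f/1.8 → f/2 → f/2.2 → f/2.5 → f/2.8 → f/3.2 — 2 2/3 stops stopped down (darker).
ISO: 250 → 320 → 400 → 500 → 640 → 800 → 1000 → 1250 — 2 1/3 stops raised (brighter).
Net so far: 2 1/3 stops darker. Shutter speed: 3.2 → 4 → 5 → 6 → 8 → 10 → 13 → 15.

15 s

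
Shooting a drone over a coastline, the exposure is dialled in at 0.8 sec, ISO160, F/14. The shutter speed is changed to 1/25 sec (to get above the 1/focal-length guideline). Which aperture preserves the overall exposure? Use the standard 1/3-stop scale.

Shutter speed: 0.8 → 0.6 → 0.5 → 0.4 → 0.3 → 1/4 → 1/5 → 1/6 → 1/8 → 1/10 → 1/13 → 1/15 → 1/20 → 1/25 — 4 1/3 stops shorter (darker).
Need 4 1/3 stops brighter from the aperture: f/14 → f/13 → f/11 → f/10 → f/9 → f/8 → f/7.1 → f/6.3 → f/5.6 → f/5 → f/4.5 → f/4 → f/3.5 → f/3.2.

f/3.2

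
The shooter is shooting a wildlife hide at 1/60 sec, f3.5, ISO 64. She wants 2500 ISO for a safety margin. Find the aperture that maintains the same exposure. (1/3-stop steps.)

ISO: 64 → 80 → 100 → 125 → 160 → 200 → 250 → 320 → 400 → 500 → 640 → 800 → 1000 → 1250 → 1600 → 2000 → 2500 — 5 1/3 stops higher (brighter).
Need 5 1/3 stops darker from the aperture: f/3.5 → f/4 → f/4.5 → f/5 → f/5.6 → f/6.3 → f/7.1 → f/8 → f/9 → f/10 → f/11 → f/13 → f/14 → f/16 → f/18 → f/20 → f/22.

f/22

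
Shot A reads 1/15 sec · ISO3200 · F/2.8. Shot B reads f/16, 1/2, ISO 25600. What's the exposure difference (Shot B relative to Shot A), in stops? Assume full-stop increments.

1 stop brighter

Aperture: f/2.8 → f/4 → f/5.6 → f/8 → f/11 → f/16 — 5 stops stopped down (darker).
Shutter speed: 1/15 → 1/8 → 1/4 → 1/2 — 3 stops longer (brighter).
ISO: 3200 → 6400 → 12800 → 25600 — 3 stops higher (brighter).
Net: −5 +3 +3 = +1 stop.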